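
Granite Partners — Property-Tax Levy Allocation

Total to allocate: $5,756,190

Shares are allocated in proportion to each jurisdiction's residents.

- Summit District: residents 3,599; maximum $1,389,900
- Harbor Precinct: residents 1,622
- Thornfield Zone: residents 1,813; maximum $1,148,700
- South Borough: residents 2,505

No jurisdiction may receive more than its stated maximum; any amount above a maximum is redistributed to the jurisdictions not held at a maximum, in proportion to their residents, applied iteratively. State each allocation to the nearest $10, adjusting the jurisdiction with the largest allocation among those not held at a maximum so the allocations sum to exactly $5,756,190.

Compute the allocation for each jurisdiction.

Summit District: $1,389,900 · Harbor Precinct: $1,264,580 · Thornfield Zone: $1,148,700 · South Borough: $1,953,010

Total residents = 9,539.
Unconstrained shares: Summit District 2,171,771.44; Harbor Precinct 978,775.57; Thornfield Zone 1,094,032.13; South Borough 1,511,610.86.
Capped: Summit District ($1,389,900); balance $4,366,290 reallocated over remaining residents 5,940.
Capped: Thornfield Zone ($1,148,700); balance $3,217,590 reallocated over remaining residents 4,127.
Shares after redistribution: Harbor Precinct 1,264,582.26 → $1,264,580; South Borough 1,953,007.74 → $1,953,010.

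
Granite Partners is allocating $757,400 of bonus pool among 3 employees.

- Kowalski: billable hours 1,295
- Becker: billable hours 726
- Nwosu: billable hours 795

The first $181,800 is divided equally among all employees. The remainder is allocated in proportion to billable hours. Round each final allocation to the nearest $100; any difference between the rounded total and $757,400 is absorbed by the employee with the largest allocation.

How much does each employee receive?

Kowalski: $325,300 | Becker: $209,000 | Nwosu: $223,100

First tranche $181,800 split equally: $60,600 each.
Remainder $575,600 by billable hours (total 2,816): Kowalski 264,702.41 → $264,700; Becker 148,396.88 → $148,400; Nwosu 162,500.71 → $162,500.
Totals: Kowalski $60,600 + $264,700 = $325,300; Becker $60,600 + $148,400 = $209,000; Nwosu $60,600 + $162,500 = $223,100.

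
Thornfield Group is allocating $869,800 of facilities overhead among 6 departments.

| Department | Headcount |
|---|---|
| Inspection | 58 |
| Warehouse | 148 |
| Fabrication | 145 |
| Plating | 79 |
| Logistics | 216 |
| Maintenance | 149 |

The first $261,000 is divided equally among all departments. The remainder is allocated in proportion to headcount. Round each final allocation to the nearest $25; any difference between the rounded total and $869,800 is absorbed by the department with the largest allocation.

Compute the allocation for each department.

Equal tier: $261,000 ÷ 6 = $43,500 apiece.
Remainder $608,800 by headcount (total 795): Inspection 44,415.60 → $44,425; Warehouse 113,336.35 → $113,325; Fabrication 111,038.99 → $111,050; Plating 60,497.11 → $60,500; Logistics 165,409.81 → $165,400; Maintenance 114,102.14 → $114,100.
Totals: Inspection $43,500 + $44,425 = $87,925; Warehouse $43,500 + $113,325 = $156,825; Fabrication $43,500 + $111,050 = $154,550; Plating $43,500 + $60,500 = $104,000; Logistics $43,500 + $165,400 = $208,900; Maintenance $43,500 + $114,100 = $157,600.

Inspection: $87,925 | Warehouse: $156,825 | Fabrication: $154,550 | Plating: $104,000 | Logistics: $208,900 | Maintenance: $157,600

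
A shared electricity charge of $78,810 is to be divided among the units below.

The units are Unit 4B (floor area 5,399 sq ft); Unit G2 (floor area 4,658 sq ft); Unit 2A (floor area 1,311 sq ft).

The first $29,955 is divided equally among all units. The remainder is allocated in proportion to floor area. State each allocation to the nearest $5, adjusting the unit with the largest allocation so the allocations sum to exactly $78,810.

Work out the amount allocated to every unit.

$29,955 shared equally gives $9,985 per unit.
Remainder $48,855 by floor area (total 11,368): Unit 4B 23,202.69 → $23,205; Unit G2 20,018.17 → $20,020; Unit 2A 5,634.14 → $5,635.
Rounding difference −$5 on remainder applied to Unit 4B.
Totals: Unit 4B $9,985 + $23,200 = $33,185; Unit G2 $9,985 + $20,020 = $30,005; Unit 2A $9,985 + $5,635 = $15,620.

Unit 4B: $33,185 | Unit G2: $30,005 | Unit 2A: $15,620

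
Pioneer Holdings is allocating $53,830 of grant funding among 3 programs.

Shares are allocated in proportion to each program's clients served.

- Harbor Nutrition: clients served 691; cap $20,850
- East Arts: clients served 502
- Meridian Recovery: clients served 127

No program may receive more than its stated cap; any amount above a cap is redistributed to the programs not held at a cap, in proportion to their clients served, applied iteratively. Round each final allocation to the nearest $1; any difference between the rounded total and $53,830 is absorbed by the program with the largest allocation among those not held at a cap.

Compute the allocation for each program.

Harbor Nutrition: $20,850 · East Arts: $26,321 · Meridian Recovery: $6,659

Clients served total: 1,320.
Proportional shares (ignoring caps): Harbor Nutrition 28,179.19; East Arts 20,471.71; Meridian Recovery 5,179.10.
Held at cap: Harbor Nutrition ($20,850); balance $32,980 reallocated over remaining clients served 629.
Remaining shares: East Arts 26,321.08 → $26,321; Meridian Recovery 6,658.92 → $6,659.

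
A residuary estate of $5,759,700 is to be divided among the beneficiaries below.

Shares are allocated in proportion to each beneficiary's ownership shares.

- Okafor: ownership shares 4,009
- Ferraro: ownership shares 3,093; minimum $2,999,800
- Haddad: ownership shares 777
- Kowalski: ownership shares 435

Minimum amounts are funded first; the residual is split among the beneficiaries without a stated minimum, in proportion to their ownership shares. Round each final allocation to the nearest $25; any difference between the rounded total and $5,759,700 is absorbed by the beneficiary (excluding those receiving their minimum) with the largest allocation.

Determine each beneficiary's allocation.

Okafor: $2,119,225 | Ferraro: $2,999,800 | Haddad: $410,725 | Kowalski: $229,950

Guaranteed amounts: Ferraro $2,999,800. Remaining pool $2,759,900.
Remaining pool split over remaining ownership shares 5,221: Okafor 2,119,218.37 → $2,119,225; Haddad 410,734.02 → $410,725; Kowalski 229,947.62 → $229,950.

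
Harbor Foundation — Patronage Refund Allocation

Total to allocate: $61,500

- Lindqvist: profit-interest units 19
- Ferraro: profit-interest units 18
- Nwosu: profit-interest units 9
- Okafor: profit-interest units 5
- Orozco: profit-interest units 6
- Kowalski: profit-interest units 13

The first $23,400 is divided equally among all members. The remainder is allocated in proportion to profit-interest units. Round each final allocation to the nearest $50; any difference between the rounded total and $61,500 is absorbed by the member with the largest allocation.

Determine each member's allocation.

First tranche $23,400 split equally: $3,900 each.
Remainder $38,100 by profit-interest units (total 70): Lindqvist 10,341.43 → $10,350; Ferraro 9,797.14 → $9,800; Nwosu 4,898.57 → $4,900; Okafor 2,721.43 → $2,700; Orozco 3,265.71 → $3,250; Kowalski 7,075.71 → $7,100.
Totals: Lindqvist $3,900 + $10,350 = $14,250; Ferraro $3,900 + $9,800 = $13,700; Nwosu $3,900 + $4,900 = $8,800; Okafor $3,900 + $2,700 = $6,600; Orozco $3,900 + $3,250 = $7,150; Kowalski $3,900 + $7,100 = $11,000.

Lindqvist: $14,250; Ferraro: $13,700; Nwosu: $8,800; Okafor: $6,600; Orozco: $7,150; Kowalski: $11,000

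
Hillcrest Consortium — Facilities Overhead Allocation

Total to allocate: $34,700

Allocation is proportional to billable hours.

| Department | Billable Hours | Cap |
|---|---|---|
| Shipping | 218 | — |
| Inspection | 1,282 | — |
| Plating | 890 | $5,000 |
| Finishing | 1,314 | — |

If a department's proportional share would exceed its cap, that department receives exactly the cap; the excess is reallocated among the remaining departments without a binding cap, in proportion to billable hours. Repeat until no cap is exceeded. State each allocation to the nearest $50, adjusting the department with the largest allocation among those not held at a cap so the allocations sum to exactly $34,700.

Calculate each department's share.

Shipping: $2,300 | Inspection: $13,550 | Plating: $5,000 | Finishing: $13,850

Sum of billable hours: 3,704.
Proportional shares (ignoring caps): Shipping 2,042.28; Inspection 12,010.10; Plating 8,337.74; Finishing 12,309.88.
Capped: Plating ($5,000); residual $29,700 reallocated over remaining billable hours 2,814.
Remaining shares: Shipping 2,300.85 → $2,300; Inspection 13,530.70 → $13,550; Finishing 13,868.44 → $13,850.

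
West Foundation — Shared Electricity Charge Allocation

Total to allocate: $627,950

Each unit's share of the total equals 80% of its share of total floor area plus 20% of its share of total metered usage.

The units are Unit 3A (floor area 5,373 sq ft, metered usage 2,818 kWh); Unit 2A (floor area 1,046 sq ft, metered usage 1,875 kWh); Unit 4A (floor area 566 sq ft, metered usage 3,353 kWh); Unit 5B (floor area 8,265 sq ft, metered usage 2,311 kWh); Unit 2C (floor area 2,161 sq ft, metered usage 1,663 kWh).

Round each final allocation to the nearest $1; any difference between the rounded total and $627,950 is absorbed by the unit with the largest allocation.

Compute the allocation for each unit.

Totals — floor area 17,411, metered usage 12,020.
Blended shares (80% floor area + 20% metered usage): Unit 3A 0.2938; Unit 2A 0.0793; Unit 4A 0.0818; Unit 5B 0.4182; Unit 2C 0.1270.
Proportional shares: Unit 3A 184,470.94; Unit 2A 49,771.05; Unit 4A 51,364.36; Unit 5B 262,616.54; Unit 2C 79,727.11.
After rounding ($1): Unit 3A $184,471; Unit 2A $49,771; Unit 4A $51,364; Unit 5B $262,617; Unit 2C $79,727. Sum = $627,950.
No rounding difference to absorb.

Unit 3A: $184,471 | Unit 2A: $49,771 | Unit 4A: $51,364 | Unit 5B: $262,617 | Unit 2C: $79,727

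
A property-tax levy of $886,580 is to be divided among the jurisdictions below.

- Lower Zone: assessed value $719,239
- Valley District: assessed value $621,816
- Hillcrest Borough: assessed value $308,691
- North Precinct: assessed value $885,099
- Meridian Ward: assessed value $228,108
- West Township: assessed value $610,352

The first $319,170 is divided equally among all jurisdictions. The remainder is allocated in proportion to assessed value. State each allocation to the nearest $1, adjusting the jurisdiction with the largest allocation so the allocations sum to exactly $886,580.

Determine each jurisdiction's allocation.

Equal tier: $319,170 ÷ 6 = $53,195 apiece.
Remainder $567,410 by assessed value (total 3,373,305): Lower Zone 120,980.29 → $120,980; Valley District 104,593.16 → $104,593; Hillcrest Borough 51,923.67 → $51,924; North Precinct 148,878.93 → $148,879; Meridian Ward 38,369.12 → $38,369; West Township 102,664.84 → $102,665.
Totals: Lower Zone $53,195 + $120,980 = $174,175; Valley District $53,195 + $104,593 = $157,788; Hillcrest Borough $53,195 + $51,924 = $105,119; North Precinct $53,195 + $148,879 = $202,074; Meridian Ward $53,195 + $38,369 = $91,564; West Township $53,195 + $102,665 = $155,860.

Lower Zone: $174,175 · Valley District: $157,788 · Hillcrest Borough: $105,119 · North Precinct: $202,074 · Meridian Ward: $91,564 · West Township: $155,860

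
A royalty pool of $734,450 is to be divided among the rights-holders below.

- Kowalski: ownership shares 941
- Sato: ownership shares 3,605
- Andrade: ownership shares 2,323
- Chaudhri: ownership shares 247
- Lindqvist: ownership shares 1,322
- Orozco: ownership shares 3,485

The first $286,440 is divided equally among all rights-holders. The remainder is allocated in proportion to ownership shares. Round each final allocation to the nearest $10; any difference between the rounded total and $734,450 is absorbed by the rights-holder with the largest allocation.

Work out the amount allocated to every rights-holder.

$286,440 shared equally gives $47,740 per rights-holder.
Remainder $448,010 by ownership shares (total 11,923): Kowalski 35,358.33 → $35,360; Sato 135,458.87 → $135,460; Andrade 87,287.36 → $87,290; Chaudhri 9,281.09 → $9,280; Lindqvist 49,674.51 → $49,670; Orozco 130,949.83 → $130,950.
Totals: Kowalski $47,740 + $35,360 = $83,100; Sato $47,740 + $135,460 = $183,200; Andrade $47,740 + $87,290 = $135,030; Chaudhri $47,740 + $9,280 = $57,020; Lindqvist $47,740 + $49,670 = $97,410; Orozco $47,740 + $130,950 = $178,690.

Kowalski: $83,100 | Sato: $183,200 | Andrade: $135,030 | Chaudhri: $57,020 | Lindqvist: $97,410 | Orozco: $178,690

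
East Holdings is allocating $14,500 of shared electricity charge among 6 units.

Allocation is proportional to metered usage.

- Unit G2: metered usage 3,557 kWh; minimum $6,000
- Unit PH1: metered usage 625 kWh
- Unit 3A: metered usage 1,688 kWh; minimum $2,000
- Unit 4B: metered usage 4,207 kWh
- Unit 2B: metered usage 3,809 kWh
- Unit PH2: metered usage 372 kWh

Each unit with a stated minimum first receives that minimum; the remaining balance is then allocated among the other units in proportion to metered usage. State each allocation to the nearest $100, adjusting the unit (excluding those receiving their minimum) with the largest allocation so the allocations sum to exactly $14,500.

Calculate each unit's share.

Minimums first: Unit G2 $6,000; Unit 3A $2,000. Residual $6,500.
Residual split over remaining metered usage 9,013: Unit PH1 450.74 → $500; Unit 4B 3,034.01 → $3,000; Unit 2B 2,746.98 → $2,700; Unit PH2 268.28 → $300.

Unit G2: $6,000 | Unit PH1: $500 | Unit 3A: $2,000 | Unit 4B: $3,000 | Unit 2B: $2,700 | Unit PH2: $300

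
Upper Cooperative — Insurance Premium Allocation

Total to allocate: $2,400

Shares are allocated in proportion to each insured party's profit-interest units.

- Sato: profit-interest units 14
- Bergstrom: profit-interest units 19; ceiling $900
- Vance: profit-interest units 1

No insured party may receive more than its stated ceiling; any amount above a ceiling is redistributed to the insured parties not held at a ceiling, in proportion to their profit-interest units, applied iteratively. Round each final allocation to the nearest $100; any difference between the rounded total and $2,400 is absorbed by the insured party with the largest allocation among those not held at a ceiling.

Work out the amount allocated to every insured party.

Sato: $1,400 | Bergstrom: $900 | Vance: $100

Total profit-interest units = 34.
Proportional shares (ignoring caps): Sato 988.24; Bergstrom 1,341.18; Vance 70.59.
Capped: Bergstrom ($900); residual $1,500 reallocated over remaining profit-interest units 15.
Remaining shares: Sato 1,400.00 → $1,400; Vance 100.00 → $100.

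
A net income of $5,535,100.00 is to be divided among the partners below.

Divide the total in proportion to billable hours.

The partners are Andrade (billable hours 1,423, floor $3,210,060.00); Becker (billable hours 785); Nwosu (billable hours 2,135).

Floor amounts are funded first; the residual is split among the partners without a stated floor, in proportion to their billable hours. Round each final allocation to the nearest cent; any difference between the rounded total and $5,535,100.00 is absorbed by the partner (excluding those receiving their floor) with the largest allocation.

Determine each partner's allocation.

Andrade: $3,210,060.00; Becker: $625,053.56; Nwosu: $1,699,986.44

Fund the minimums — Andrade $3,210,060.00. Residual $2,325,040.00.
Residual split over remaining billable hours 2,920: Becker 625,053.5616 → $625,053.56; Nwosu 1,699,986.4384 → $1,699,986.44.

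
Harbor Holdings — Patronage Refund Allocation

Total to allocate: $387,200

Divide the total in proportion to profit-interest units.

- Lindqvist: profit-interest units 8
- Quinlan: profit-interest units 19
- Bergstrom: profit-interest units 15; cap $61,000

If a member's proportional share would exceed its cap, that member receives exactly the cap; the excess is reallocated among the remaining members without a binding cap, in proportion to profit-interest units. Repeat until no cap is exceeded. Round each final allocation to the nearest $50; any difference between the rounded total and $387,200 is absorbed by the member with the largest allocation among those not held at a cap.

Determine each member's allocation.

Lindqvist: $96,650 · Quinlan: $229,550 · Bergstrom: $61,000

Sum of profit-interest units: 42.
Proportional shares (ignoring caps): Lindqvist 73,752.38; Quinlan 175,161.90; Bergstrom 138,285.71.
Capped: Bergstrom ($61,000); residual $326,200 reallocated over remaining profit-interest units 27.
Shares after redistribution: Lindqvist 96,651.85 → $96,650; Quinlan 229,548.15 → $229,550.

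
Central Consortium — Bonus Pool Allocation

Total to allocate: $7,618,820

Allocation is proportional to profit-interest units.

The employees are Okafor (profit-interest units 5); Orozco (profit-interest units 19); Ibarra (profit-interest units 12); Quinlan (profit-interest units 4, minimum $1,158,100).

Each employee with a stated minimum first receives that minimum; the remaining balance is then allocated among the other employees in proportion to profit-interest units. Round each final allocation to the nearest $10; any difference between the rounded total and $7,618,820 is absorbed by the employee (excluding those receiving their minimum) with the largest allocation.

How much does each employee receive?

Okafor: $897,320 · Orozco: $3,409,830 · Ibarra: $2,153,570 · Quinlan: $1,158,100

Minimums first: Quinlan $1,158,100. Remaining pool $6,460,720.
Remaining pool split over remaining profit-interest units 36: Okafor 897,322.22 → $897,320; Orozco 3,409,824.44 → $3,409,820; Ibarra 2,153,573.33 → $2,153,570.
Rounding difference +$10 applied to Orozco → $3,409,830.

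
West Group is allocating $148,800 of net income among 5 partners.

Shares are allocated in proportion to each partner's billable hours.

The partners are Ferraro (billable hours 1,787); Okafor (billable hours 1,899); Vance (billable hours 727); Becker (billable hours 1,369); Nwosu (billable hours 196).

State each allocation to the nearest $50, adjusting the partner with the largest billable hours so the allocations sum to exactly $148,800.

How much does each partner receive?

Sum of billable hours: 5,978.
Proportional shares: Ferraro 1,787/5,978 × $148,800 = 44,480.70; Okafor 1,899/5,978 × $148,800 = 47,268.52; Vance 727/5,978 × $148,800 = 18,095.95; Becker 1,369/5,978 × $148,800 = 34,076.15; Nwosu 196/5,978 × $148,800 = 4,878.69.
Rounded to nearest $50: Ferraro $44,500; Okafor $47,250; Vance $18,100; Becker $34,100; Nwosu $4,900. Sum = $148,850.
Difference $148,800 − $148,850 = −$50 applied to largest billable hours (Okafor): Okafor becomes $47,200.

Ferraro: $44,500 | Okafor: $47,200 | Vance: $18,100 | Becker: $34,100 | Nwosu: $4,900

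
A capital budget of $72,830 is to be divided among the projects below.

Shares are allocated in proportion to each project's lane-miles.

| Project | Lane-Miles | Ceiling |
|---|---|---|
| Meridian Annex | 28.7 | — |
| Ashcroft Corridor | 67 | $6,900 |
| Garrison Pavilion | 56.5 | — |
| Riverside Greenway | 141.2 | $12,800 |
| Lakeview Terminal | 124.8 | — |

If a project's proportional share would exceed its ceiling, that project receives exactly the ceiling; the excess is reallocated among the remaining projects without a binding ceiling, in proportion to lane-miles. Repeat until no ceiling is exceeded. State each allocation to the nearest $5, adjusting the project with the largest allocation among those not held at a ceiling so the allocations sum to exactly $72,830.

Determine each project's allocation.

Combined lane-miles = 418.2.
Proportional shares (ignoring caps): Meridian Annex 4,998.14; Ashcroft Corridor 11,668.13; Garrison Pavilion 9,839.54; Riverside Greenway 24,590.14; Lakeview Terminal 21,734.06.
Capped: Ashcroft Corridor ($6,900), Riverside Greenway ($12,800); balance $53,130 reallocated over remaining lane-miles 210.
Shares after redistribution: Meridian Annex 7,261.10 → $7,260; Garrison Pavilion 14,294.50 → $14,295; Lakeview Terminal 31,574.40 → $31,575.

Meridian Annex: $7,260; Ashcroft Corridor: $6,900; Garrison Pavilion: $14,295; Riverside Greenway: $12,800; Lakeview Terminal: $31,575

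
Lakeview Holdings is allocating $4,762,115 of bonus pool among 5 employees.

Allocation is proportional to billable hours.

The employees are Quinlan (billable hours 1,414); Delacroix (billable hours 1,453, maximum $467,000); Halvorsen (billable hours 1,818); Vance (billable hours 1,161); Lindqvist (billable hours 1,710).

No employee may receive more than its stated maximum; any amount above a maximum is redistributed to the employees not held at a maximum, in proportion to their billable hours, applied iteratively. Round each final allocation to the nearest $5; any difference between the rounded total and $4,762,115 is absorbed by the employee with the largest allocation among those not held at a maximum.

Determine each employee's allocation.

Total billable hours = 7,556.
Proportional shares (ignoring caps): Quinlan 891,163.39; Delacroix 915,742.87; Halvorsen 1,145,781.51; Vance 731,711.95; Lindqvist 1,077,715.28.
Capped: Delacroix ($467,000); remaining pool $4,295,115 reallocated over remaining billable hours 6,103.
Redistributed shares: Quinlan 995,132.33 → $995,130; Halvorsen 1,279,455.85 → $1,279,455; Vance 817,078.24 → $817,080; Lindqvist 1,203,448.57 → $1,203,450.

Quinlan: $995,130; Delacroix: $467,000; Halvorsen: $1,279,455; Vance: $817,080; Lindqvist: $1,203,450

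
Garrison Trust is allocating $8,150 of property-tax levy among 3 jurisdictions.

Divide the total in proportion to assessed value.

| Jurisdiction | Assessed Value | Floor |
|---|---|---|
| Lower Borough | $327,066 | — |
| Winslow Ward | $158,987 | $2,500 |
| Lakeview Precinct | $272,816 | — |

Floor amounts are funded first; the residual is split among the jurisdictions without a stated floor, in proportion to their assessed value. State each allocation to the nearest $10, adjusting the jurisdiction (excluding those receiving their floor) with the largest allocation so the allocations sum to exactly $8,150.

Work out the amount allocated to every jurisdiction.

Guaranteed amounts: Winslow Ward $2,500. Residual $5,650.
Residual split over remaining assessed value 599,882: Lower Borough 3,080.48 → $3,080; Lakeview Precinct 2,569.52 → $2,570.

Lower Borough: $3,080 · Winslow Ward: $2,500 · Lakeview Precinct: $2,570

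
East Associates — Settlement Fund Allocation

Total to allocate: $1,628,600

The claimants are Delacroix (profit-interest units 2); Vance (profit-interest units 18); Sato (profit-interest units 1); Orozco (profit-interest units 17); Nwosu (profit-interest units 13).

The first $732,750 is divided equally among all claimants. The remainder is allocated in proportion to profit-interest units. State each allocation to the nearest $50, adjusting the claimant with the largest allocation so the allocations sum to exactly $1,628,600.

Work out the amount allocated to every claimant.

First tranche $732,750 split equally: $146,550 each.
Remainder $895,850 by profit-interest units (total 51): Delacroix 35,131.37 → $35,150; Vance 316,182.35 → $316,200; Sato 17,565.69 → $17,550; Orozco 298,616.67 → $298,600; Nwosu 228,353.92 → $228,350.
Totals: Delacroix $146,550 + $35,150 = $181,700; Vance $146,550 + $316,200 = $462,750; Sato $146,550 + $17,550 = $164,100; Orozco $146,550 + $298,600 = $445,150; Nwosu $146,550 + $228,350 = $374,900.

Delacroix: $181,700; Vance: $462,750; Sato: $164,100; Orozco: $445,150; Nwosu: $374,900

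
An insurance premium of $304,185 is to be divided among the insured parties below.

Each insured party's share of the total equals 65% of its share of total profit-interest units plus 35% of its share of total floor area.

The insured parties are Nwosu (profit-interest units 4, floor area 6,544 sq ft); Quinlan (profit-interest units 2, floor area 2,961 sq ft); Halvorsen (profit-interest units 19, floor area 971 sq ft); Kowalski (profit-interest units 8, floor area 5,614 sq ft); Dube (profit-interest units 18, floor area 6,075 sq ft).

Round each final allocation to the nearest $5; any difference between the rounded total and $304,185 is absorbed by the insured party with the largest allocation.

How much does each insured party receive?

Nwosu: $46,940; Quinlan: $21,975; Halvorsen: $78,325; Kowalski: $57,980; Dube: $98,965

Profit-interest units total 51; floor area total 22,165.
Combined weights (65% profit-interest units + 35% floor area): Nwosu 0.1543; Quinlan 0.0722; Halvorsen 0.2575; Kowalski 0.1906; Dube 0.3253.
Pro-rata amounts: Nwosu 46,940.15; Quinlan 21,976.25; Halvorsen 78,324.47; Kowalski 57,980.57; Dube 98,963.56.
Rounded to nearest $5: Nwosu $46,940; Quinlan $21,975; Halvorsen $78,325; Kowalski $57,980; Dube $98,965. Sum = $304,185.
Rounded total matches; no reconciliation needed.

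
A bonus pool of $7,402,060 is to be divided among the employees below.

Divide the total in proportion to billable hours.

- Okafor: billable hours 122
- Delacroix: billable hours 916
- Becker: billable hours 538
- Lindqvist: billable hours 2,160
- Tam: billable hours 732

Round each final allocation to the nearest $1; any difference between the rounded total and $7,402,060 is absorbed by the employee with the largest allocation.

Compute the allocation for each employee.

Okafor: $202,115 | Delacroix: $1,517,522 | Becker: $891,295 | Lindqvist: $3,578,436 | Tam: $1,212,692

Billable hours total: 4,468.
Raw shares: Okafor 122/4,468 × $7,402,060 = 202,115.34; Delacroix 916/4,468 × $7,402,060 = 1,517,521.70; Becker 538/4,468 × $7,402,060 = 891,295.497; Lindqvist 2,160/4,468 × $7,402,060 = 3,578,435.45; Tam 732/4,468 × $7,402,060 = 1,212,692.01.
At nearest $1: Okafor $202,115; Delacroix $1,517,522; Becker $891,295; Lindqvist $3,578,435; Tam $1,212,692. Sum = $7,402,059.
Difference $7,402,060 − $7,402,059 = +$1 applied to largest allocation (Lindqvist): Lindqvist becomes $3,578,436.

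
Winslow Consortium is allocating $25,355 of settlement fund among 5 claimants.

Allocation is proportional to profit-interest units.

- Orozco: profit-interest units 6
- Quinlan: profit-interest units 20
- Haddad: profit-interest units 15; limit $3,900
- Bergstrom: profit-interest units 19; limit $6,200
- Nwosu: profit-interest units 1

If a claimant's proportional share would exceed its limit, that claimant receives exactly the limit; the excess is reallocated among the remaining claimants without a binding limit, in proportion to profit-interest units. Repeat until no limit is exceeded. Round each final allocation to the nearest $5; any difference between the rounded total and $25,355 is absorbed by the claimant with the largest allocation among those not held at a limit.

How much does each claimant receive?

Orozco: $3,390 | Quinlan: $11,300 | Haddad: $3,900 | Bergstrom: $6,200 | Nwosu: $565

Profit-interest units total: 61.
Proportional shares (ignoring caps): Orozco 2,493.93; Quinlan 8,313.11; Haddad 6,234.84; Bergstrom 7,897.46; Nwosu 415.66.
Capped: Haddad ($3,900), Bergstrom ($6,200); residual $15,255 reallocated over remaining profit-interest units 27.
Redistributed shares: Orozco 3,390.00 → $3,390; Quinlan 11,300.00 → $11,300; Nwosu 565.00 → $565.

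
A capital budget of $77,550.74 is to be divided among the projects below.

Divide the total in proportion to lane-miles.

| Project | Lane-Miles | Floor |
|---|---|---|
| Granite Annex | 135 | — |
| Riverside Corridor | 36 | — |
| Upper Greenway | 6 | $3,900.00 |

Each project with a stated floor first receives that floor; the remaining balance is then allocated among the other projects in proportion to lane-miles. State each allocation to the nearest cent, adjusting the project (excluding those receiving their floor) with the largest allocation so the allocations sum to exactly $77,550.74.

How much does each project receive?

Fund the minimums — Upper Greenway $3,900.00. Remaining pool $73,650.74.
Remaining pool split over remaining lane-miles 171: Granite Annex 58,145.3211 → $58,145.32; Riverside Corridor 15,505.4189 → $15,505.42.

Granite Annex: $58,145.32 | Riverside Corridor: $15,505.42 | Upper Greenway: $3,900.00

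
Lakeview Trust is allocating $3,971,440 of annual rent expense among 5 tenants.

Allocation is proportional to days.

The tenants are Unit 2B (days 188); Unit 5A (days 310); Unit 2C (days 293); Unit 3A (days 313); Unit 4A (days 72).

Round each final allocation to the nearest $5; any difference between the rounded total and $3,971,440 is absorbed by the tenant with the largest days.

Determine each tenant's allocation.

Combined days = 1,176.
Unrounded shares: Unit 2B 188/1,176 × $3,971,440 = 634,890.07; Unit 5A 310/1,176 × $3,971,440 = 1,046,893.20; Unit 2C 293/1,176 × $3,971,440 = 989,482.93; Unit 3A 313/1,176 × $3,971,440 = 1,057,024.42; Unit 4A 72/1,176 × $3,971,440 = 243,149.39.
After rounding ($5): Unit 2B $634,890; Unit 5A $1,046,895; Unit 2C $989,485; Unit 3A $1,057,025; Unit 4A $243,150. Sum = $3,971,445.
Difference $3,971,440 − $3,971,445 = −$5 applied to largest days (Unit 3A): Unit 3A becomes $1,057,020.

Unit 2B: $634,890; Unit 5A: $1,046,895; Unit 2C: $989,485; Unit 3A: $1,057,020; Unit 4A: $243,150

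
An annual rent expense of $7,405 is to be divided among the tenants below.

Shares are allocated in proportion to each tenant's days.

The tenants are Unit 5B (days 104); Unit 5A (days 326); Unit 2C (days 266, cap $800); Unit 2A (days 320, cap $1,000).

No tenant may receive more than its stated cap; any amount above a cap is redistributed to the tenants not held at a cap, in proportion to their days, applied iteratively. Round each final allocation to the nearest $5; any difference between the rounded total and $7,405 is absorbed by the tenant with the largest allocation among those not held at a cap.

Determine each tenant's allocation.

Unit 5B: $1,355; Unit 5A: $4,250; Unit 2C: $800; Unit 2A: $1,000

Sum of days: 1,016.
Pro-rata shares before constraints: Unit 5B 757.99; Unit 5A 2,376.01; Unit 2C 1,938.71; Unit 2A 2,332.28.
Cap binds for Unit 2C ($800), Unit 2A ($1,000); residual $5,605 reallocated over remaining days 430.
Remaining shares: Unit 5B 1,355.63 → $1,355; Unit 5A 4,249.37 → $4,250.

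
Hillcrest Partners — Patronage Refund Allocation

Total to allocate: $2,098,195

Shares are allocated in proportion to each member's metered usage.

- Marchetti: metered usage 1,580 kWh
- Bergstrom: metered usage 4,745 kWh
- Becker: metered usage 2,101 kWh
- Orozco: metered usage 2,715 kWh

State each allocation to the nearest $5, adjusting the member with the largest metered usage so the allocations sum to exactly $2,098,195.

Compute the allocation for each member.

Metered usage total: 11,141.
Raw shares: Marchetti 1,580/11,141 × $2,098,195 = 297,562.88; Bergstrom 4,745/11,141 × $2,098,195 = 893,630.31; Becker 2,101/11,141 × $2,098,195 = 395,683.30; Orozco 2,715/11,141 × $2,098,195 = 511,318.50.
Rounded to nearest $5: Marchetti $297,565; Bergstrom $893,630; Becker $395,685; Orozco $511,320. Sum = $2,098,200.
Difference $2,098,195 − $2,098,200 = −$5 applied to largest metered usage (Bergstrom): Bergstrom becomes $893,625.

Marchetti: $297,565; Bergstrom: $893,625; Becker: $395,685; Orozco: $511,320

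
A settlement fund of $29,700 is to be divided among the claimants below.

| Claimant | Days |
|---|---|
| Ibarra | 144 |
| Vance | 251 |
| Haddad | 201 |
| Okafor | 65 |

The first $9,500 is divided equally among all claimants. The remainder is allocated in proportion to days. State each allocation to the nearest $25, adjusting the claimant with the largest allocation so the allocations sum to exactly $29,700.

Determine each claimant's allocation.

Equal tier: $9,500 ÷ 4 = $2,375 apiece.
Remainder $20,200 by days (total 661): Ibarra 4,400.61 → $4,400; Vance 7,670.50 → $7,675; Haddad 6,142.51 → $6,150; Okafor 1,986.38 → $1,975.
Totals: Ibarra $2,375 + $4,400 = $6,775; Vance $2,375 + $7,675 = $10,050; Haddad $2,375 + $6,150 = $8,525; Okafor $2,375 + $1,975 = $4,350.

Ibarra: $6,775; Vance: $10,050; Haddad: $8,525; Okafor: $4,350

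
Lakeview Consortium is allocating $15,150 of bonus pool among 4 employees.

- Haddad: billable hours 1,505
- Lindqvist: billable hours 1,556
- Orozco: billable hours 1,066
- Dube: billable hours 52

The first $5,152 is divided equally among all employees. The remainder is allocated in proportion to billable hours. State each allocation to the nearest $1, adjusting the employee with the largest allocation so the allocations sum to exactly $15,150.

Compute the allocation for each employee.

First tranche $5,152 split equally: $1,288 each.
Remainder $9,998 by billable hours (total 4,179): Haddad 3,600.62 → $3,601; Lindqvist 3,722.63 → $3,723; Orozco 2,550.34 → $2,550; Dube 124.41 → $124.
Totals: Haddad $1,288 + $3,601 = $4,889; Lindqvist $1,288 + $3,723 = $5,011; Orozco $1,288 + $2,550 = $3,838; Dube $1,288 + $124 = $1,412.

Haddad: $4,889 · Lindqvist: $5,011 · Orozco: $3,838 · Dube: $1,412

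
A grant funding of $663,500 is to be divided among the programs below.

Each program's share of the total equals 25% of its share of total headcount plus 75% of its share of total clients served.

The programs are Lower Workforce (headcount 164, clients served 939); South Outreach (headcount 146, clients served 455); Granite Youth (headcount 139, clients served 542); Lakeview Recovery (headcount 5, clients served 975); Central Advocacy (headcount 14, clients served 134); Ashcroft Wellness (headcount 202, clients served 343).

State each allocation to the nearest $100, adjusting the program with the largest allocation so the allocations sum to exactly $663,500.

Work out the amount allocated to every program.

Lower Workforce: $178,600 | South Outreach: $103,000 | Granite Youth: $114,000 | Lakeview Recovery: $144,400 | Central Advocacy: $23,100 | Ashcroft Wellness: $100,400

Totals — headcount 670, clients served 3,388.
Composite weights (25% headcount + 75% clients served): Lower Workforce 0.2691; South Outreach 0.1552; Granite Youth 0.1718; Lakeview Recovery 0.2177; Central Advocacy 0.0349; Ashcroft Wellness 0.1513.
Unrounded shares: Lower Workforce 178,521.33; South Outreach 102,975.70; Granite Youth 114,021.12; Lakeview Recovery 144,444.60; Central Advocacy 23,147.79; Ashcroft Wellness 100,389.47.
Rounded to nearest $100: Lower Workforce $178,500; South Outreach $103,000; Granite Youth $114,000; Lakeview Recovery $144,400; Central Advocacy $23,100; Ashcroft Wellness $100,400. Sum = $663,400.
Difference $663,500 − $663,400 = +$100 applied to largest allocation (Lower Workforce): Lower Workforce becomes $178,600.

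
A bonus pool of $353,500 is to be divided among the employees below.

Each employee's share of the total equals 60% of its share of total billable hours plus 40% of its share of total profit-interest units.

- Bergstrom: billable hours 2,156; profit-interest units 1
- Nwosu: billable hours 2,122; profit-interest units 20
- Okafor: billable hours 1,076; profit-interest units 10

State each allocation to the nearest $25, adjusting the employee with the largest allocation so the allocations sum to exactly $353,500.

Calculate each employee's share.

Totals — billable hours 5,354, profit-interest units 31.
Combined weights (60% billable hours + 40% profit-interest units): Bergstrom 0.2545; Nwosu 0.4959; Okafor 0.2496.
Raw shares: Bergstrom 89,971.75; Nwosu 175,289.35; Okafor 88,238.90.
After rounding ($25): Bergstrom $89,975; Nwosu $175,300; Okafor $88,250. Sum = $353,525.
Difference $353,500 − $353,525 = −$25 applied to largest allocation (Nwosu): Nwosu becomes $175,275.

Bergstrom: $89,975 · Nwosu: $175,275 · Okafor: $88,250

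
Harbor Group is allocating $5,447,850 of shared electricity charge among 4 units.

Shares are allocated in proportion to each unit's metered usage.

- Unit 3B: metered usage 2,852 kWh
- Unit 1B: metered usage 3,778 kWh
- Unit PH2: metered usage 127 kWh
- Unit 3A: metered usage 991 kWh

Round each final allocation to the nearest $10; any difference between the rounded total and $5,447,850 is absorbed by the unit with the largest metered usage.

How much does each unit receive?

Combined metered usage = 2,852 + 3,778 + 127 + 991 = 7,748.
Proportional shares: Unit 3B 2,005,326.30; Unit 1B 2,656,424.54; Unit PH2 89,297.49; Unit 3A 696,801.67.
Rounded to nearest $10: Unit 3B $2,005,330; Unit 1B $2,656,420; Unit PH2 $89,300; Unit 3A $696,800. Sum = $5,447,850.
Sum already equals the total — no adjustment.

Unit 3B: $2,005,330 | Unit 1B: $2,656,420 | Unit PH2: $89,300 | Unit 3A: $696,800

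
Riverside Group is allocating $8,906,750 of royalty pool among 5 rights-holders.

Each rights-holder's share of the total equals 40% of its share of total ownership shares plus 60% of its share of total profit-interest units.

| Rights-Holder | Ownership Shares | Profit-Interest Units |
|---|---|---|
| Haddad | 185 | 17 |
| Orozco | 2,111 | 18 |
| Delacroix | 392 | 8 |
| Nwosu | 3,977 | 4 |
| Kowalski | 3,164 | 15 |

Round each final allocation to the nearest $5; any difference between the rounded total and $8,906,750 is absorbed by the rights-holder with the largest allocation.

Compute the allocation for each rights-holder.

Haddad: $1,532,360; Orozco: $2,316,670; Delacroix: $831,640; Nwosu: $1,786,315; Kowalski: $2,439,765

Totals — ownership shares 9,829, profit-interest units 62.
Blended shares (40% ownership shares + 60% profit-interest units): Haddad 0.1720; Orozco 0.2601; Delacroix 0.0934; Nwosu 0.2006; Kowalski 0.2739.
Unrounded shares: Haddad 1,532,360.65; Orozco 2,316,668.77; Delacroix 831,642.38; Nwosu 1,786,313.48; Kowalski 2,439,764.73.
After rounding ($5): Haddad $1,532,360; Orozco $2,316,670; Delacroix $831,640; Nwosu $1,786,315; Kowalski $2,439,765. Sum = $8,906,750.
Rounded total matches; no reconciliation needed.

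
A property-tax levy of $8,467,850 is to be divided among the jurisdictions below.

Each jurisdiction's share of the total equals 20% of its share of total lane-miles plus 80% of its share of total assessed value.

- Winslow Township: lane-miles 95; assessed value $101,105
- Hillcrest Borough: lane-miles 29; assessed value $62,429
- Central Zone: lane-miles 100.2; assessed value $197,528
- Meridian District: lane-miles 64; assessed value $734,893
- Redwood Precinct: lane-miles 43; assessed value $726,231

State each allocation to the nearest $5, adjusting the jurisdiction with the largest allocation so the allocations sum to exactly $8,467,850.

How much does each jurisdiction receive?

Winslow Township: $861,650 | Hillcrest Borough: $380,380 | Central Zone: $1,246,710 | Meridian District: $3,059,350 | Redwood Precinct: $2,919,760

Lane-miles total 331.2; assessed value total 1,822,186.
Blended shares (20% lane-miles + 80% assessed value): Winslow Township 0.1018; Hillcrest Borough 0.0449; Central Zone 0.1472; Meridian District 0.3613; Redwood Precinct 0.3448.
Pro-rata amounts: Winslow Township 861,651.10; Hillcrest Borough 380,379.85; Central Zone 1,246,709.53; Meridian District 3,059,347.05; Redwood Precinct 2,919,762.47.
After rounding ($5): Winslow Township $861,650; Hillcrest Borough $380,380; Central Zone $1,246,710; Meridian District $3,059,345; Redwood Precinct $2,919,760. Sum = $8,467,845.
Difference $8,467,850 − $8,467,845 = +$5 applied to largest allocation (Meridian District): Meridian District becomes $3,059,350.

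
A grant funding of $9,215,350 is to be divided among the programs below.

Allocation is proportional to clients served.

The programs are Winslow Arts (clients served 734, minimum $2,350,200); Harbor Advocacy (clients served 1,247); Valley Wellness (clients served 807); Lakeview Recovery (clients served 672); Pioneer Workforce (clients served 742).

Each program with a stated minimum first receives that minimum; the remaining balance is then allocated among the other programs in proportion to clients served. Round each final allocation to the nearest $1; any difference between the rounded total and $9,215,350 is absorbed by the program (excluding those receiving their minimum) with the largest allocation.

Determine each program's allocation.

Minimums first: Winslow Arts $2,350,200. Residual $6,865,150.
Residual split over remaining clients served 3,468: Harbor Advocacy 2,468,524.24 → $2,468,524; Valley Wellness 1,597,513.28 → $1,597,513; Lakeview Recovery 1,330,271.28 → $1,330,271; Pioneer Workforce 1,468,841.21 → $1,468,841.
Rounding difference +$1 applied to Harbor Advocacy → $2,468,525.

Winslow Arts: $2,350,200; Harbor Advocacy: $2,468,525; Valley Wellness: $1,597,513; Lakeview Recovery: $1,330,271; Pioneer Workforce: $1,468,841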